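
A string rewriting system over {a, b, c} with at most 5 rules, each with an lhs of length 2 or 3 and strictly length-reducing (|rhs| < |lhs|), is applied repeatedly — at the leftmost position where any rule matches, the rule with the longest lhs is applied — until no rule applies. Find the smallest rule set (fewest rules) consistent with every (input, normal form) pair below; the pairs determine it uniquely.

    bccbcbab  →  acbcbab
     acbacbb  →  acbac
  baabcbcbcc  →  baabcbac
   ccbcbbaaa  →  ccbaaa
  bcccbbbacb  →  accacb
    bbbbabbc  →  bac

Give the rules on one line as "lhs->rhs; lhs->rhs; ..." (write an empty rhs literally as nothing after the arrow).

bb->; bbb->; bca->ba; bcc->ac

  | bccbcbab => acbcbab
  | acbacbb => acbac
  | baabcbcbcc => baabcbcac => baabcbac
  | ccbcbbaaa => ccbcaaa => ccbaaa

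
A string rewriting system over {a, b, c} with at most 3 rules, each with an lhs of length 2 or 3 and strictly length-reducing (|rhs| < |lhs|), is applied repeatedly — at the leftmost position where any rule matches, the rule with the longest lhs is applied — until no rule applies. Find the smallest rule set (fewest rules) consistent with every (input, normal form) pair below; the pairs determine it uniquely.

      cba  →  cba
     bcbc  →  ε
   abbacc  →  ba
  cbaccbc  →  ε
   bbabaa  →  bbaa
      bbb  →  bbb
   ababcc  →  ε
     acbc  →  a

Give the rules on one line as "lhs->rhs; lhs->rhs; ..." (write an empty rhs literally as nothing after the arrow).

  | cba
  | bcbc => cbc => cc => ε
  | abbacc => bacc => ba
  | cbaccbc => cbabc => cbc => cc => ε

ab->; bc->c; cc->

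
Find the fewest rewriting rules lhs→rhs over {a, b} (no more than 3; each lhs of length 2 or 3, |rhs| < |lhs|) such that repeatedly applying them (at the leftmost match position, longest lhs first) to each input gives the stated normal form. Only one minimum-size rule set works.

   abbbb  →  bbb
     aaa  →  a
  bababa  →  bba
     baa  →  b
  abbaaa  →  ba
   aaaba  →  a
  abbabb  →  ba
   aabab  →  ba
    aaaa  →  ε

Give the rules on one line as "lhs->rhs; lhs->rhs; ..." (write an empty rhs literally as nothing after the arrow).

aa->; ab->; bab->ba

  | abbbb => bbb
  | aaa => a
  | bababa => baaba => bba
  | baa => b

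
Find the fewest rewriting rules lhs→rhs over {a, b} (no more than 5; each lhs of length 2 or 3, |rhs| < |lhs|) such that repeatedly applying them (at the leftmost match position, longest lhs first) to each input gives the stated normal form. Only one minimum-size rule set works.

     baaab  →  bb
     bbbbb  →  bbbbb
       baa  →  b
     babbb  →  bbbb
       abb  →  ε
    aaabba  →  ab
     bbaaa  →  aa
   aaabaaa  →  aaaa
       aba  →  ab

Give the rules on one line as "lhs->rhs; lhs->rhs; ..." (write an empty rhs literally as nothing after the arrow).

  | baaab => baab => bab => bb
  | bbbbb
  | baa => ba => b
  | babbb => bbbb

aab->; abb->; ba->b; bba->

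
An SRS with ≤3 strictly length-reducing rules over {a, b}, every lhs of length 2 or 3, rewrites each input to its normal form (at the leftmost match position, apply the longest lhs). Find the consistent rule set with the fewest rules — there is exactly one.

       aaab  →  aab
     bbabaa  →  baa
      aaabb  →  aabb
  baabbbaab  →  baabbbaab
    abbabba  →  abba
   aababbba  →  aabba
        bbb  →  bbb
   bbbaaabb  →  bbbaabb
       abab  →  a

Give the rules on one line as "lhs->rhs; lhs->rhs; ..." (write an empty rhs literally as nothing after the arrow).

aaa->aa; bab->

  | aaab => aab
  | bbabaa => baa
  | aaabb => aabb
  | baabbbaab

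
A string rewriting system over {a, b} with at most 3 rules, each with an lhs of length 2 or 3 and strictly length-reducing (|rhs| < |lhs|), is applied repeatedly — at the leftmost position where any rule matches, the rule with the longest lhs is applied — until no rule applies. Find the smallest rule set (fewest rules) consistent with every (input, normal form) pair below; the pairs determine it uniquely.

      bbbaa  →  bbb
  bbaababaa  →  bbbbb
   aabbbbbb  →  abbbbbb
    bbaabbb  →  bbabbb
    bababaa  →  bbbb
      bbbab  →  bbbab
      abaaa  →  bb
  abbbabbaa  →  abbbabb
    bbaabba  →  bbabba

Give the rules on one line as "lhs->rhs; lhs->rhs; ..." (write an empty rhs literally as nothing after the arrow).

aa->; aab->ab; aba->bb

  | bbbaa => bbb
  | bbaababaa => bbababaa => bbbbbaa => bbbbb
  | aabbbbbb => abbbbbb
  | bbaabbb => bbabbb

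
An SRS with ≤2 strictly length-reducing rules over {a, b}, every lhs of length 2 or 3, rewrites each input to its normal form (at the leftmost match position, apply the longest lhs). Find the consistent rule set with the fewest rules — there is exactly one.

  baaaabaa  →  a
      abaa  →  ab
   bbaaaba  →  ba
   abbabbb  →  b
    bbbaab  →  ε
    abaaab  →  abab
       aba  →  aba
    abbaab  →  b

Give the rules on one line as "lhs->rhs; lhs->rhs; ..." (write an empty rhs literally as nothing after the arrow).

  | baaaabaa => baabaa => bbaa => aaa => a
  | abaa => ab
  | bbaaaba => aaaaba => aaba => ba
  | abbabbb => aaabbb => abbb => aab => b

aa->; bb->a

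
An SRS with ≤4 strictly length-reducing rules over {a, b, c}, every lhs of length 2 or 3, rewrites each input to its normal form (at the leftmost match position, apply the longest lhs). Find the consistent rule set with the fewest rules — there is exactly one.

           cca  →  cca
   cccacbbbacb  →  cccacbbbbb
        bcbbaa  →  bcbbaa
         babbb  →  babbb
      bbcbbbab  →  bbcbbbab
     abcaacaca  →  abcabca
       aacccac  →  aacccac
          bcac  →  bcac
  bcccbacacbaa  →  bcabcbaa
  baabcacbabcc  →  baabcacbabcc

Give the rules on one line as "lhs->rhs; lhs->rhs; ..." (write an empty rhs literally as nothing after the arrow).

aca->b; bac->bb; ccb->a

  | cca
  | cccacbbbacb => cccacbbbbb
  | bcbbaa
  | babbb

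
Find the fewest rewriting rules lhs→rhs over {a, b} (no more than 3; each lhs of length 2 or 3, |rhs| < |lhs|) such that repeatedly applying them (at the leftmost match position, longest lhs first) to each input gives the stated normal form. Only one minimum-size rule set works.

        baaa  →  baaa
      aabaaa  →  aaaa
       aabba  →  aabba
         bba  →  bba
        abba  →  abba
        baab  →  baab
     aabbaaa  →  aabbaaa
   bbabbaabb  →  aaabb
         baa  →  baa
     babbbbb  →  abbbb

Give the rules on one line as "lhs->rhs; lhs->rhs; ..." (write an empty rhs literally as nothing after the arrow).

aba->a; bab->a

  | baaa
  | aabaaa => aaaa
  | aabba
  | bba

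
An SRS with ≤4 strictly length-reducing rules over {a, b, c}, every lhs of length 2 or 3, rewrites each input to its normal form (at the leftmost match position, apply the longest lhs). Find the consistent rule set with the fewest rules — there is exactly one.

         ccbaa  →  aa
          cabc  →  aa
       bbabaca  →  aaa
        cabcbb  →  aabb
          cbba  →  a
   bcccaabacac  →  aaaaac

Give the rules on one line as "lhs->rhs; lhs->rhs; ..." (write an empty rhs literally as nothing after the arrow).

  | ccbaa => ccaa => caa => aa
  | cabc => abc => aa
  | bbabaca => babaca => abaca => aaca => aaa
  | cabcbb => abcbb => aabb

ba->a; bc->a; ca->a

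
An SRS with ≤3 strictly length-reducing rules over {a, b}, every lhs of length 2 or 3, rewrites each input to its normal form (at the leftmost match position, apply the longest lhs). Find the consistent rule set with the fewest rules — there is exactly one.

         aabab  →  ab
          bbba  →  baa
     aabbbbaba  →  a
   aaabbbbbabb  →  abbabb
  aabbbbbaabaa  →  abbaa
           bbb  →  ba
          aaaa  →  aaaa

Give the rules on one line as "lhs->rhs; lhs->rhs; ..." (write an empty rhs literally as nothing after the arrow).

aab->ab; aba->a; bbb->ba

  | aabab => abab => ab
  | bbba => baa
  | aabbbbaba => abbbbaba => abababa => ababa => aba => a
  | aaabbbbbabb => aabbbbbabb => abbbbbabb => ababbabb => abbabb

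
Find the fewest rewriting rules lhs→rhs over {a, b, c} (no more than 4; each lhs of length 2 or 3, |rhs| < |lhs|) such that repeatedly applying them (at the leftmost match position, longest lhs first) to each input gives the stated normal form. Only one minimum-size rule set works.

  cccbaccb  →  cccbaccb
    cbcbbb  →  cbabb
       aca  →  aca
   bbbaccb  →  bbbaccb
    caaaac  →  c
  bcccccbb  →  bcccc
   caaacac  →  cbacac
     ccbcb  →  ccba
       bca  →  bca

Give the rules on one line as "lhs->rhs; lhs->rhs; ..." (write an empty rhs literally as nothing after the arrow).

aa->b; bcb->ba; cbb->

  | cccbaccb
  | cbcbbb => cbabb
  | aca
  | bbbaccb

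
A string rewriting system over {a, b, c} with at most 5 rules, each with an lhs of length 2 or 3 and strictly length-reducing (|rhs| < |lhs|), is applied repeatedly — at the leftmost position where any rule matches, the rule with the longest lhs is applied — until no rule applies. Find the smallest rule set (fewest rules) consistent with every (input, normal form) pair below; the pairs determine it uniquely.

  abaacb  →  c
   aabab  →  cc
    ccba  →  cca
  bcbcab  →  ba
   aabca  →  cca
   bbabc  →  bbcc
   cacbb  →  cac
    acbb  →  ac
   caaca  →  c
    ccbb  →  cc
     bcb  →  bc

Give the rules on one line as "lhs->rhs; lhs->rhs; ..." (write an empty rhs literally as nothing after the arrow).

aa->c; ab->c; cb->c; ccc->a

  | abaacb => caacb => cccb => ab => c
  | aabab => cbab => cab => cc
  | ccba => cca
  | bcbcab => bccab => bccc => ba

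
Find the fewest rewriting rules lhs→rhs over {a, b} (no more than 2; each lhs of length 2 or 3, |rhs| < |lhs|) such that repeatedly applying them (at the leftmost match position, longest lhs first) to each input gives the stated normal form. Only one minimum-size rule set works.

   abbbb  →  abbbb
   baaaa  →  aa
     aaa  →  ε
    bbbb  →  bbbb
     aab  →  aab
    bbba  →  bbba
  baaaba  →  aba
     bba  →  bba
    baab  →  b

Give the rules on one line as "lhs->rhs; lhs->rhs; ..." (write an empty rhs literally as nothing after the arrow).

  | abbbb
  | baaaa => aa
  | aaa => ε
  | bbbb

aaa->; baa->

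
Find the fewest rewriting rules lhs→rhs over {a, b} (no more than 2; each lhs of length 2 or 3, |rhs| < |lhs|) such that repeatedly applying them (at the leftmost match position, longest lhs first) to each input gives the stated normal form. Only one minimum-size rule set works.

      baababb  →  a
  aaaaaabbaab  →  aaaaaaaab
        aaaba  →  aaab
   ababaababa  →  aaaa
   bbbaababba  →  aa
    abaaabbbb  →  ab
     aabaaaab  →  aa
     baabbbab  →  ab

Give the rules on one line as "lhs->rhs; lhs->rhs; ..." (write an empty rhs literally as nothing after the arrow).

  | baababb => bababb => bbabb => abb => a
  | aaaaaabbaab => aaaaaaaab
  | aaaba => aaab
  | ababaababa => abbaababa => aaababa => aaabba => aaaa

ba->b; bb->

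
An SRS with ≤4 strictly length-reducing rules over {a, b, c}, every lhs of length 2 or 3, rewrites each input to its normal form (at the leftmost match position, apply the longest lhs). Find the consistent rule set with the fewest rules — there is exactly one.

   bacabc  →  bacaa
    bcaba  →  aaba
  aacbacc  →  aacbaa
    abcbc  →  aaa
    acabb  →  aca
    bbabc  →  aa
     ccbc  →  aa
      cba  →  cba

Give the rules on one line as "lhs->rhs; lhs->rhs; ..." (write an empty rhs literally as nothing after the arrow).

  | bacabc => bacaa
  | bcaba => aaba
  | aacbacc => aacbaa
  | abcbc => aabc => aaa

bb->; bc->a; cc->a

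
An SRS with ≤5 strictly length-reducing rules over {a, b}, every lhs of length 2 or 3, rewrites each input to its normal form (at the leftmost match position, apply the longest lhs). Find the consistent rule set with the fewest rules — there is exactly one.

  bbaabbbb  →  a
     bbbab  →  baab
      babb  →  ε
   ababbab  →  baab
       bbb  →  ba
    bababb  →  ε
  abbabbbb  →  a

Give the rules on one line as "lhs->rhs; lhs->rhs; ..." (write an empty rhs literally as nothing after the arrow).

aba->b; bab->b; bb->; bbb->ba

  | bbaabbbb => aabbbb => aabab => abb => a
  | bbbab => baab
  | babb => bb => ε
  | ababbab => bbbab => baab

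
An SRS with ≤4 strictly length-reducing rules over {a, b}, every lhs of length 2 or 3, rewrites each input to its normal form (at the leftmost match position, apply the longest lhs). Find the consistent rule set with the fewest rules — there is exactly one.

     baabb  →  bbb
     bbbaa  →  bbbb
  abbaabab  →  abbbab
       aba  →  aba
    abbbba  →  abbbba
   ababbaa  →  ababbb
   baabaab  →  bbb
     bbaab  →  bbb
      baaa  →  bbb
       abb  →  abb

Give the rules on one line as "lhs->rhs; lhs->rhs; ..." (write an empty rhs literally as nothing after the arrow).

  | baabb => bbb
  | bbbaa => bbbb
  | abbaabab => abbbab
  | aba

aa->b; aaa->bb; aab->b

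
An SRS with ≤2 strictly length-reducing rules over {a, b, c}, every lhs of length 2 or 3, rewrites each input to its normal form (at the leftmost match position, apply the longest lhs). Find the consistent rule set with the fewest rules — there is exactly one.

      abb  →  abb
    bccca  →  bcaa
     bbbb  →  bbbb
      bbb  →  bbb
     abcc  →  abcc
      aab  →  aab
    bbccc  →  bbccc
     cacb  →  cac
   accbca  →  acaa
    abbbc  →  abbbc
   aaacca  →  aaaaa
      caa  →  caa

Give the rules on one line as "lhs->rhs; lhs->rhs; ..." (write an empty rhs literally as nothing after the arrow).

cb->c; cca->aa

  | abb
  | bccca => bcaa
  | bbbb
  | bbb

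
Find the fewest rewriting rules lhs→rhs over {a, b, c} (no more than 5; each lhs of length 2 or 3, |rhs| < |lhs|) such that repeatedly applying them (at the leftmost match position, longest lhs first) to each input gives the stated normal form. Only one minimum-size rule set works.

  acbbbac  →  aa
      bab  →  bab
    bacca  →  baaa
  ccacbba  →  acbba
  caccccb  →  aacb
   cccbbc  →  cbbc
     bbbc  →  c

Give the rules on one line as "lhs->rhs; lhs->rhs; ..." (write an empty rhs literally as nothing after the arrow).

acc->aa; bbb->; cac->a; cc->

  | acbbbac => acac => aa
  | bab
  | bacca => baaa
  | ccacbba => acbba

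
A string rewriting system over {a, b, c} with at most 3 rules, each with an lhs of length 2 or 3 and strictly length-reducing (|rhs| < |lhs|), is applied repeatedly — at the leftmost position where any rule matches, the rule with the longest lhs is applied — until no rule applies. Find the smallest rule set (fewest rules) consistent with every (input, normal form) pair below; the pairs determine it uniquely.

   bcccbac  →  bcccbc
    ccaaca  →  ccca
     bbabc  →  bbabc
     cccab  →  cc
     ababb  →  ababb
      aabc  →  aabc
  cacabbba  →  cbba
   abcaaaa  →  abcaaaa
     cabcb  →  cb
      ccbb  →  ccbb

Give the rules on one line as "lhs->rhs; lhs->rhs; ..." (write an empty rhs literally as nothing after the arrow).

ac->c; cab->

  | bcccbac => bcccbc
  | ccaaca => ccaca => ccca
  | bbabc
  | cccab => cc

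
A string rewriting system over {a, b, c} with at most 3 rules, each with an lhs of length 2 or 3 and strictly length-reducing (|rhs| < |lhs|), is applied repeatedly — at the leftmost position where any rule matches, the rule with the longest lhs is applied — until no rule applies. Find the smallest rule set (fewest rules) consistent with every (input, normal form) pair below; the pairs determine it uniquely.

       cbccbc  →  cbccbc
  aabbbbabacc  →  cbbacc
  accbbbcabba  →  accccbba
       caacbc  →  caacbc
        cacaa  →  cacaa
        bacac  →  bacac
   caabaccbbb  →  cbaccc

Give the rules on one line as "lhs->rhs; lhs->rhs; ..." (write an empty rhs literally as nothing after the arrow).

ab->b; bbb->c

  | cbccbc
  | aabbbbabacc => abbbbabacc => bbbbabacc => cbabacc => cbbacc
  | accbbbcabba => accccabba => accccbba
  | caacbc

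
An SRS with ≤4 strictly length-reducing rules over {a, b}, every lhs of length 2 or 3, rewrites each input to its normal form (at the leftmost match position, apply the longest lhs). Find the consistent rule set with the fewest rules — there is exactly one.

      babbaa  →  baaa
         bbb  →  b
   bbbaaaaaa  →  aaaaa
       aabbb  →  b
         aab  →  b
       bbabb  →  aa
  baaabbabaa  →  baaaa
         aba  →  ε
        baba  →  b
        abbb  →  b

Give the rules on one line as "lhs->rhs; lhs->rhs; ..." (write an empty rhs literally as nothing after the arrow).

ab->b; aba->; abb->a; bb->a

  | babbaa => baaa
  | bbb => ab => b
  | bbbaaaaaa => abaaaaaa => aaaaa
  | aabbb => aab => ab => b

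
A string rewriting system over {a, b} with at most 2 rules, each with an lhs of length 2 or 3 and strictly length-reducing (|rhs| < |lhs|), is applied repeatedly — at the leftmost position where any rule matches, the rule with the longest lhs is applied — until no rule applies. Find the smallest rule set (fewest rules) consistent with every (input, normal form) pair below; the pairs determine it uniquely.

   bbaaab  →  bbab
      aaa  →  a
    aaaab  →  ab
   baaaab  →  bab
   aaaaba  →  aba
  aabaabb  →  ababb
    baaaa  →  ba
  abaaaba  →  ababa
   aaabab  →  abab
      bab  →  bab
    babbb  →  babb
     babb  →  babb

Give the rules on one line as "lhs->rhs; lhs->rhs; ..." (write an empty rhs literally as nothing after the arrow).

aa->a; bbb->bb

  | bbaaab => bbaab => bbab
  | aaa => aa => a
  | aaaab => aaab => aab => ab
  | baaaab => baaab => baab => bab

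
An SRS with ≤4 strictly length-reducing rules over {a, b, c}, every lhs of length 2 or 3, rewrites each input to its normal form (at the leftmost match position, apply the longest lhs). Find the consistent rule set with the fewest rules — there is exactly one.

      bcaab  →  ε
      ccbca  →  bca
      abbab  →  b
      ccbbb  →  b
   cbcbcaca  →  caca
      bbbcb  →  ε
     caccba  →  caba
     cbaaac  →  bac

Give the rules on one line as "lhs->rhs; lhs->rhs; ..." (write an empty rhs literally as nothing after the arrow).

  | bcaab => bcb => bb => ε
  | ccbca => cbca => bca
  | abbab => aab => b
  | ccbbb => cbbb => bbb => b

aa->; bb->; cb->b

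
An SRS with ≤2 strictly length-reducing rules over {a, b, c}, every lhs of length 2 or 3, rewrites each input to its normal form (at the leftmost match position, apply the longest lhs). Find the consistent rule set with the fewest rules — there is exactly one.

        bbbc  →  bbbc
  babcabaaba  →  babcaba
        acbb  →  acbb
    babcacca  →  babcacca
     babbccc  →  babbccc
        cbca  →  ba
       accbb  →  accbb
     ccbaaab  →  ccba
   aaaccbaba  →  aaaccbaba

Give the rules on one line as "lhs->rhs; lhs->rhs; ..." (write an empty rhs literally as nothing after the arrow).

  | bbbc
  | babcabaaba => babcaba
  | acbb
  | babcacca

aab->; cbc->b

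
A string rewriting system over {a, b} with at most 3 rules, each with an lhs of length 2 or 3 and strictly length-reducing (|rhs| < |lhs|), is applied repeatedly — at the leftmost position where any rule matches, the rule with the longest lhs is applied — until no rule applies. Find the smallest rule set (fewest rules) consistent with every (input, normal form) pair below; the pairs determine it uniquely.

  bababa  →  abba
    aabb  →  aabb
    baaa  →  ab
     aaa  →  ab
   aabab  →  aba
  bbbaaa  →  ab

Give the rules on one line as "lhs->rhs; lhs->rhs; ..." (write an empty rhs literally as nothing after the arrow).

aaa->ab; baa->aa; bab->aa

  | bababa => aaaba => abba
  | aabb
  | baaa => aaa => ab
  | aaa => ab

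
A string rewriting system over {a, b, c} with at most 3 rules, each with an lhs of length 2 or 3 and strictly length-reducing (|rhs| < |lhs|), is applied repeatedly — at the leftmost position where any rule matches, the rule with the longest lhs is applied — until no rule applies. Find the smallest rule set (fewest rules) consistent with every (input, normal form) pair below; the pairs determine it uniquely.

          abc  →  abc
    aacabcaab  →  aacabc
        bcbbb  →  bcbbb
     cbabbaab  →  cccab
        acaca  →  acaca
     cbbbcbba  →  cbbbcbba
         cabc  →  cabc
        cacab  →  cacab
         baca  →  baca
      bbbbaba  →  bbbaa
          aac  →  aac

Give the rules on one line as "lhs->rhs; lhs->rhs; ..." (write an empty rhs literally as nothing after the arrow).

  | abc
  | aacabcaab => aacabc
  | bcbbb
  | cbabbaab => cabaab => cccab

aab->; aba->cc; bab->a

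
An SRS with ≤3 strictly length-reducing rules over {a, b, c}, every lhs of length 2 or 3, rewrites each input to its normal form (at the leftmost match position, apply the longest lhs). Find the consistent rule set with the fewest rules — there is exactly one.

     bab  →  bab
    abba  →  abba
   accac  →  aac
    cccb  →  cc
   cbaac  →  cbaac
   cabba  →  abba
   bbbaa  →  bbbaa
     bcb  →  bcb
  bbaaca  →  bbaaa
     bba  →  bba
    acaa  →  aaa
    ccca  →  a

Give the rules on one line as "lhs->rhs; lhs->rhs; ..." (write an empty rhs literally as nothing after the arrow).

ca->a; ccb->c

  | bab
  | abba
  | accac => acac => aac
  | cccb => cc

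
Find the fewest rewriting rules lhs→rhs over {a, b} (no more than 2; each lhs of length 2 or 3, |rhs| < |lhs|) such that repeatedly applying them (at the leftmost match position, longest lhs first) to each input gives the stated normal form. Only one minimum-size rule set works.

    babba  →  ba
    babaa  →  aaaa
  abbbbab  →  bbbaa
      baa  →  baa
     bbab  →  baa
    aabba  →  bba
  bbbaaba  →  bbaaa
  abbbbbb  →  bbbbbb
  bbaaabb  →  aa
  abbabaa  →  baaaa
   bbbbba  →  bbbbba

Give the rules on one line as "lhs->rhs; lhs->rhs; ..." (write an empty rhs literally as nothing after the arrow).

ab->b; bab->aa

  | babba => aaba => aba => ba
  | babaa => aaaa
  | abbbbab => bbbbab => bbbaa
  | baa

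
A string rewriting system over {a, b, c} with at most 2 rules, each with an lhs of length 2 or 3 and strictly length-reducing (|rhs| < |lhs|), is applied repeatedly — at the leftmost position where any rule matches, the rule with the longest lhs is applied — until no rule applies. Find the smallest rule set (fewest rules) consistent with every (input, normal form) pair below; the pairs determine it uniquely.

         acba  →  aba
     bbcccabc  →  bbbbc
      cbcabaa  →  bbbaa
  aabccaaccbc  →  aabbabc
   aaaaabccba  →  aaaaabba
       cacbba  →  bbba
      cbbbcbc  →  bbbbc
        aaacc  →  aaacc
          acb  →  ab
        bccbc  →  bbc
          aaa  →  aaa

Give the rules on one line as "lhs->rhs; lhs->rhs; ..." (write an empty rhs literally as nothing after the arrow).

  | acba => aba
  | bbcccabc => bbccbbc => bbcbbc => bbbbc
  | cbcabaa => bcabaa => bbbaa
  | aabccaaccbc => aabcbaccbc => aabbaccbc => aabbacbc => aabbabc

ca->b; cb->b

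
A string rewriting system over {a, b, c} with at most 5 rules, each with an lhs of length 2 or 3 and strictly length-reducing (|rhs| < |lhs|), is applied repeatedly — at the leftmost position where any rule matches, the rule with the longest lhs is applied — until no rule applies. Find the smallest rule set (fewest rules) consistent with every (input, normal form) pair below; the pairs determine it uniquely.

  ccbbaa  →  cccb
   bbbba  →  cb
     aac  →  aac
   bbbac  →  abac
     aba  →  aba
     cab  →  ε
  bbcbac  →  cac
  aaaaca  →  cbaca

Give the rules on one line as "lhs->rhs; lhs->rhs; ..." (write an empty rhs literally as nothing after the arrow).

  | ccbbaa => ccaaa => cccb
  | bbbba => abba => aaa => cb
  | aac
  | bbbac => abac

aaa->cb; acb->c; bb->a; cab->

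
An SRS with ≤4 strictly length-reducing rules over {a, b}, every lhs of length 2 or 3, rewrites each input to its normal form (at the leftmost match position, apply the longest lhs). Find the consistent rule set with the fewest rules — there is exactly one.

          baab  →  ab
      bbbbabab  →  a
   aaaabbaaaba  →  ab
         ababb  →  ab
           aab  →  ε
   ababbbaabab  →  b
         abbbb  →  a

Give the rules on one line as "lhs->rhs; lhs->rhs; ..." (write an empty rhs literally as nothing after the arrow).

aa->b; aba->ab; ba->; bb->

  | baab => ab
  | bbbbabab => bbabab => abab => abb => a
  | aaaabbaaaba => baabbaaaba => abbaaaba => aaaaba => baaba => aba => ab
  | ababb => abbb => ab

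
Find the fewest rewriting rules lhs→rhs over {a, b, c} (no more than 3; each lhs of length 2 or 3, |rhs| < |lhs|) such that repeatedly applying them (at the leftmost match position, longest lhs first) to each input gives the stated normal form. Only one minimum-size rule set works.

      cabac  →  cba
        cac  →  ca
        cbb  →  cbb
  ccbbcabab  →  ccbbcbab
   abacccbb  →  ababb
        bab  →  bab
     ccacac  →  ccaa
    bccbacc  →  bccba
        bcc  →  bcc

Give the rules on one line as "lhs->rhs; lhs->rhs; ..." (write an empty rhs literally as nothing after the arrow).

  | cabac => cbac => cba
  | cac => ca
  | cbb
  | ccbbcabab => ccbbcbab

ac->a; cab->cb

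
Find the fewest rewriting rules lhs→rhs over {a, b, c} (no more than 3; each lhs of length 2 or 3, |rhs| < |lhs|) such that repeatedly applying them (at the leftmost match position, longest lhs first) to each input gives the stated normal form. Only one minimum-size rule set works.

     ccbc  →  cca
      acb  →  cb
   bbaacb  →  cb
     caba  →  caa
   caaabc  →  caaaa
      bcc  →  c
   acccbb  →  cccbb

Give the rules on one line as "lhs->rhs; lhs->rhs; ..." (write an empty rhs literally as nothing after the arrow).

  | ccbc => cca
  | acb => cb
  | bbaacb => baacb => aacb => acb => cb
  | caba => caa

ac->c; ba->a; bc->a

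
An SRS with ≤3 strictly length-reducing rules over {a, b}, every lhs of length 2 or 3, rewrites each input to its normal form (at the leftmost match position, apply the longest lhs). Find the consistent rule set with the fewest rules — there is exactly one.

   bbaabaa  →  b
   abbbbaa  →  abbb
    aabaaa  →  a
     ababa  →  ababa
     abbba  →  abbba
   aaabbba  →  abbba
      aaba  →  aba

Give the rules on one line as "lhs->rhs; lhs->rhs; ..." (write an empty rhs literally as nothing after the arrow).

aa->a; baa->

  | bbaabaa => bbaa => b
  | abbbbaa => abbb
  | aabaaa => abaaa => aa => a
  | ababa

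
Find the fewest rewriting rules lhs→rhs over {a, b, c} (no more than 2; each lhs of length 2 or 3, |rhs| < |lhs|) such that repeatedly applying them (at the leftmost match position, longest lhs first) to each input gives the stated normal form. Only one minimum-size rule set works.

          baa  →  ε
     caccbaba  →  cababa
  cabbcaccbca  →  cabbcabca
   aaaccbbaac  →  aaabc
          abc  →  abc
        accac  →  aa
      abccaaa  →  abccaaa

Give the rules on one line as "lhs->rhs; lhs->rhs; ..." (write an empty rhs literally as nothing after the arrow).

  | baa => ε
  | caccbaba => cacbaba => cababa
  | cabbcaccbca => cabbcacbca => cabbcabca
  | aaaccbbaac => aaacbbaac => aaabbaac => aaabc

ac->a; baa->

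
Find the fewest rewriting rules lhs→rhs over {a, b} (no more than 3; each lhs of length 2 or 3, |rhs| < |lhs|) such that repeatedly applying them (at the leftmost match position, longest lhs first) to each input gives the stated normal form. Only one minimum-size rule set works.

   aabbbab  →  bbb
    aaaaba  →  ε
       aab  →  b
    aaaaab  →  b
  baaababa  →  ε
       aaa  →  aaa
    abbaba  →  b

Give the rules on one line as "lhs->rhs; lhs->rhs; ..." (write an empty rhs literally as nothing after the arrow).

ab->b; ba->

  | aabbbab => abbbab => bbbab => bbb
  | aaaaba => aaaba => aaba => aba => ba => ε
  | aab => ab => b
  | aaaaab => aaaab => aaab => aab => ab => b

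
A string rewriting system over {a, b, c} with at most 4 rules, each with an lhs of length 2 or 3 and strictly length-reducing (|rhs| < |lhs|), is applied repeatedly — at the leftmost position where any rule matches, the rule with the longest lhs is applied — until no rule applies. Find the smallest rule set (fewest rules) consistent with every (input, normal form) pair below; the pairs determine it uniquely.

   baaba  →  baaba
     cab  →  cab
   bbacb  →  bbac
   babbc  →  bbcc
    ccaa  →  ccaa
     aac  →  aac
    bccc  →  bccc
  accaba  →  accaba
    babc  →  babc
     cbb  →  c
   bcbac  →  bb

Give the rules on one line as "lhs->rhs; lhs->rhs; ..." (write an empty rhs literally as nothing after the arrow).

abb->bc; cac->b; cb->c

  | baaba
  | cab
  | bbacb => bbac
  | babbc => bbcc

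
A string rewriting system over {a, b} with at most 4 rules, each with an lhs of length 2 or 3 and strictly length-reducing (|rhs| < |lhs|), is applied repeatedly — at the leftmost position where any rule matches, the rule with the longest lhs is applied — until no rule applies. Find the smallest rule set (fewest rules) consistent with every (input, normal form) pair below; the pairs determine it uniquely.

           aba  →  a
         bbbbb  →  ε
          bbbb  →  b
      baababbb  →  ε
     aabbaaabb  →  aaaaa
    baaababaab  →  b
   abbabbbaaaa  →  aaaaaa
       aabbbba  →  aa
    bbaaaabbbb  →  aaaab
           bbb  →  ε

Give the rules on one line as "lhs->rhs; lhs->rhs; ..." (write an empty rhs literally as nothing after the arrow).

ba->; baa->ba; bb->; bbb->

  | aba => a
  | bbbbb => bb => ε
  | bbbb => b
  | baababbb => bababbb => babbb => bbb => ε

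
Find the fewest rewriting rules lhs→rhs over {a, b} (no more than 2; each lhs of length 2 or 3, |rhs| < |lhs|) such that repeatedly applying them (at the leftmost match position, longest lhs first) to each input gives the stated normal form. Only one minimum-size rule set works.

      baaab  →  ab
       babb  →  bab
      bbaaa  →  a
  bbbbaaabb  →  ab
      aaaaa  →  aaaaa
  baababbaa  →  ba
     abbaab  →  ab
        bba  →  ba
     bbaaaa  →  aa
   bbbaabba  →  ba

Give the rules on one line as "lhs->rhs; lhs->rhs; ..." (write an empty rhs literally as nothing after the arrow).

baa->; bb->b

  | baaab => ab
  | babb => bab
  | bbaaa => baaa => a
  | bbbbaaabb => bbbaaabb => bbaaabb => baaabb => abb => ab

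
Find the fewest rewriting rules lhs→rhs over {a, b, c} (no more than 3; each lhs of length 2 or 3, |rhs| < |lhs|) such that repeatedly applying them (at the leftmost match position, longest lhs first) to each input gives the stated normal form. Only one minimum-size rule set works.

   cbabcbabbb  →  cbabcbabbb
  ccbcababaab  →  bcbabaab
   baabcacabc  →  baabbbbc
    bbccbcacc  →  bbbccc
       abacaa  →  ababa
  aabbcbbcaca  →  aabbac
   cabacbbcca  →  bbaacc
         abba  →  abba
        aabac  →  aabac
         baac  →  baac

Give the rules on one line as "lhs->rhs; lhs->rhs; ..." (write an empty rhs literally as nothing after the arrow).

ca->b; cbb->ac; cca->c

  | cbabcbabbb
  | ccbcababaab => ccbbbabaab => cacbabaab => bcbabaab
  | baabcacabc => baabbcabc => baabbbbc
  | bbccbcacc => bbccbbcc => bbcaccc => bbbccc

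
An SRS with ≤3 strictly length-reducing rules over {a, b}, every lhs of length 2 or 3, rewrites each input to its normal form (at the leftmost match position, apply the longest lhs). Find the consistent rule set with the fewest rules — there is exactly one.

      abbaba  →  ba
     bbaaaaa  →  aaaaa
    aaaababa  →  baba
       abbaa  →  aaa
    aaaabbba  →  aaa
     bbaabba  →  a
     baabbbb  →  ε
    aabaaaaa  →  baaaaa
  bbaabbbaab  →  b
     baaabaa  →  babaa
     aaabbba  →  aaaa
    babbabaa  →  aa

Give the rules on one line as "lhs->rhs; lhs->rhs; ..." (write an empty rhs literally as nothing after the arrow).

  | abbaba => aaba => ba
  | bbaaaaa => aaaaa
  | aaaababa => aababa => baba
  | abbaa => aaa

aab->b; bb->; bbb->aa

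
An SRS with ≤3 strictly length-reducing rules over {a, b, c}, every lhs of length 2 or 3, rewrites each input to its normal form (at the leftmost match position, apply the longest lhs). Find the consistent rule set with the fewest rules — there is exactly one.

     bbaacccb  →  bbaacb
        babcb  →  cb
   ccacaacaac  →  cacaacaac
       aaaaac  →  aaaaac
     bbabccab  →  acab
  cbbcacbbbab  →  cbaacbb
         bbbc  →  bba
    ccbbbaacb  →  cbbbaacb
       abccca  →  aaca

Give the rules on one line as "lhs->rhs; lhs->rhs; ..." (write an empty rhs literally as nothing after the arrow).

bab->; bc->a; cc->c

  | bbaacccb => bbaaccb => bbaacb
  | babcb => cb
  | ccacaacaac => cacaacaac
  | aaaaac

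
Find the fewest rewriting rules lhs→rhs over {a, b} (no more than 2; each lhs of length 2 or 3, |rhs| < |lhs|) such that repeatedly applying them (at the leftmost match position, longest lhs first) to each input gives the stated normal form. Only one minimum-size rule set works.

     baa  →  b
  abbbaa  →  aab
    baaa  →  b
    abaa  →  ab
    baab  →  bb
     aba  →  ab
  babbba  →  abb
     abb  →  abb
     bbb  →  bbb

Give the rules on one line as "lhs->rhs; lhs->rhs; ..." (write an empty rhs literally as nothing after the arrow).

  | baa => ba => b
  | abbbaa => ababa => abba => aab
  | baaa => baa => ba => b
  | abaa => aba => ab

ba->b; bba->ab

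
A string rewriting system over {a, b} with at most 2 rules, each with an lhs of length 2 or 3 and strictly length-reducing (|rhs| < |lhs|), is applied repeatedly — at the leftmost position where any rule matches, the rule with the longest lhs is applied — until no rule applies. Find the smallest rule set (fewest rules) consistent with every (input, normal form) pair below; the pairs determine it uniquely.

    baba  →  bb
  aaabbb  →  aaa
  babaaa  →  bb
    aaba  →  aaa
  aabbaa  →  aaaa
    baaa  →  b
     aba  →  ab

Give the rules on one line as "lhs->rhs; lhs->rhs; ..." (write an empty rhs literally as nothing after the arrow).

  | baba => bba => bb
  | aaabbb => aaabb => aaab => aaa
  | babaaa => bbaaa => bbaa => bba => bb
  | aaba => aaa

aab->aa; ba->b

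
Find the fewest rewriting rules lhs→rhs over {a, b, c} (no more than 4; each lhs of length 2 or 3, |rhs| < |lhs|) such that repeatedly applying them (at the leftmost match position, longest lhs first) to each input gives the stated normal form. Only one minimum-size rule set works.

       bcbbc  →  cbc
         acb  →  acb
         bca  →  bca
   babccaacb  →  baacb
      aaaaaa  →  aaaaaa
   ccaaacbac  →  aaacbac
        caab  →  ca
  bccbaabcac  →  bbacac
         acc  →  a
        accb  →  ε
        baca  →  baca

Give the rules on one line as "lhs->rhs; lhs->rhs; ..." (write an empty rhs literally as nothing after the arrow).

  | bcbbc => cbc
  | acb
  | bca
  | babccaacb => bccaacb => baacb

ab->; bcb->c; cc->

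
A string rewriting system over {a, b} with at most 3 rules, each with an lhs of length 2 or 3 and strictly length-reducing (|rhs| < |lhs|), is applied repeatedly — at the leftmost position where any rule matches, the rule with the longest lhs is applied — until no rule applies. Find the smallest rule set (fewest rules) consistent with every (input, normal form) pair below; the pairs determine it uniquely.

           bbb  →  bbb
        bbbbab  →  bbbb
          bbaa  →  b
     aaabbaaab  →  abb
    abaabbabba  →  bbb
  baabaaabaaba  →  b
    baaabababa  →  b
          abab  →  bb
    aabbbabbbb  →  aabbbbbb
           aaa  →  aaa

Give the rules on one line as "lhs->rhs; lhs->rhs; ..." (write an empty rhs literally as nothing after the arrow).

aba->b; ba->b; bba->b

  | bbb
  | bbbbab => bbbb
  | bbaa => ba => b
  | aaabbaaab => aaabaab => aabab => abb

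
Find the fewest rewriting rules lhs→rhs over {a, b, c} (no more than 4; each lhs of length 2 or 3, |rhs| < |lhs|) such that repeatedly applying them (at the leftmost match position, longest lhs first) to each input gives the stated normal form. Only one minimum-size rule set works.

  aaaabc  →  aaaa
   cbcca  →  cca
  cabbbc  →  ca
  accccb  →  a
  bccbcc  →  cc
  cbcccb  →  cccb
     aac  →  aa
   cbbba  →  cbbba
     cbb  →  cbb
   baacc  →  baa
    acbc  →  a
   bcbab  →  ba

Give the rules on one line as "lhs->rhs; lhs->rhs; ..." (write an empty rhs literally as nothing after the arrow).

ab->a; ac->a; bc->

  | aaaabc => aaaac => aaaa
  | cbcca => cca
  | cabbbc => cabbc => cabc => cac => ca
  | accccb => acccb => accb => acb => ab => a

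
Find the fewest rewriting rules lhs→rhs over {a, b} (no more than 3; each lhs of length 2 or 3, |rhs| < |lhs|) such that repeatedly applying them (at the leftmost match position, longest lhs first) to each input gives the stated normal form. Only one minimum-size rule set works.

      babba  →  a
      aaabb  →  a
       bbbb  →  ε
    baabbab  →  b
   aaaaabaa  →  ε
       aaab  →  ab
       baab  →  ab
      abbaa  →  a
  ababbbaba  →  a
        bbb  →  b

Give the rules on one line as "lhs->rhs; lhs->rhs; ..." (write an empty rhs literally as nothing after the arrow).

aa->; ba->; bb->

  | babba => bba => a
  | aaabb => abb => a
  | bbbb => bb => ε
  | baabbab => abbab => aab => b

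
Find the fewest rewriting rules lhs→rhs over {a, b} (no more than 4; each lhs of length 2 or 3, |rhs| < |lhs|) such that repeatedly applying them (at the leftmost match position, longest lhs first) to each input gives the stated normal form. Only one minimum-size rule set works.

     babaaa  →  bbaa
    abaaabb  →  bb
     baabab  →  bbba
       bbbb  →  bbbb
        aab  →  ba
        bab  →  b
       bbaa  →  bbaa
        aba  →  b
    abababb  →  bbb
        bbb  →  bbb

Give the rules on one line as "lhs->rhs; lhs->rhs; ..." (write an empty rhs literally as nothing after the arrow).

  | babaaa => bbaa
  | abaaabb => baabb => bbab => bb
  | baabab => bbaab => bbba
  | bbbb

aab->ba; ab->; aba->b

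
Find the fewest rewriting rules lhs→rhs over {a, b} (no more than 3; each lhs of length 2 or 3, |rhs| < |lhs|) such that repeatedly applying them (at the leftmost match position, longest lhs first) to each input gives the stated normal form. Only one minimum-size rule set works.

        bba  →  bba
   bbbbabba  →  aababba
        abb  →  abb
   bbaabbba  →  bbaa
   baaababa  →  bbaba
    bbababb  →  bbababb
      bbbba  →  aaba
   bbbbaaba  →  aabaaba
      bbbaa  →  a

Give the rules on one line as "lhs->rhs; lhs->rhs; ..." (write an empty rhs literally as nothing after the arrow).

  | bba
  | bbbbabba => aababba
  | abb
  | bbaabbba => bbaaaaa => bbaa

aaa->; bbb->aa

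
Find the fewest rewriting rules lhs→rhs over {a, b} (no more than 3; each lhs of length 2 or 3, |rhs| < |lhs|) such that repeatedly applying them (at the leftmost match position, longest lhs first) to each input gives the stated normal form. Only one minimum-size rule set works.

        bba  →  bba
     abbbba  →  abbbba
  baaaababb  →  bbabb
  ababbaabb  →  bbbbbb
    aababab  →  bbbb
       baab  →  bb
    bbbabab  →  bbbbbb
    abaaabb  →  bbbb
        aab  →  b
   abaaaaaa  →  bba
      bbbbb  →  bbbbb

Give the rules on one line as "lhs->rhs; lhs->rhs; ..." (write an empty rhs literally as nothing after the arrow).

  | bba
  | abbbba
  | baaaababb => baababb => bbabb
  | ababbaabb => bbbbaabb => bbbbbb

aa->; aba->bb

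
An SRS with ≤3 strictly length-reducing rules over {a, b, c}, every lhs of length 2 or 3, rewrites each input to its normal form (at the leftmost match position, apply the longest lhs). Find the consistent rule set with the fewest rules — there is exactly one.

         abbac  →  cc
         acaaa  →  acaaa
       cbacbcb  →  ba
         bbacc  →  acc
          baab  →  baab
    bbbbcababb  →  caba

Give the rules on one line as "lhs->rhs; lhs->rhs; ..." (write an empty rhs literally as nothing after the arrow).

  | abbac => aac => cc
  | acaaa
  | cbacbcb => bacbcb => babcb => babb => ba
  | bbacc => acc

aac->cc; bb->; cb->b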